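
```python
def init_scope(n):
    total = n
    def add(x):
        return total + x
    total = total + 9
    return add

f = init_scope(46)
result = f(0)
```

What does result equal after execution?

Step 1: init_scope(46) sets total = 46, then total = 46 + 9 = 55.
Step 2: Closures capture by reference, so add sees total = 55.
Step 3: f(0) returns 55 + 0 = 55

The answer is 55.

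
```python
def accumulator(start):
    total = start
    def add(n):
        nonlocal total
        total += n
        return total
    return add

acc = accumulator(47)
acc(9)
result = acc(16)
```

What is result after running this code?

Step 1: accumulator(47) creates closure with total = 47.
Step 2: First acc(9): total = 47 + 9 = 56.
Step 3: Second acc(16): total = 56 + 16 = 72. result = 72

The answer is 72.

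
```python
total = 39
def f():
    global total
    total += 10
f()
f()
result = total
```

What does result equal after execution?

Step 1: total = 39.
Step 2: First f(): total = 39 + 10 = 49.
Step 3: Second f(): total = 49 + 10 = 59. result = 59

The answer is 59.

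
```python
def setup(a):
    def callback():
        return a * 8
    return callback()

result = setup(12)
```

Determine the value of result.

Step 1: setup(12) binds parameter a = 12.
Step 2: callback() accesses a = 12 from enclosing scope.
Step 3: result = 12 * 8 = 96

The answer is 96.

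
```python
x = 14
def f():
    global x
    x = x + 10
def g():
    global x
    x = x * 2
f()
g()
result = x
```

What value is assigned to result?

Step 1: x = 14.
Step 2: f() adds 10: x = 14 + 10 = 24.
Step 3: g() doubles: x = 24 * 2 = 48.
Step 4: result = 48

The answer is 48.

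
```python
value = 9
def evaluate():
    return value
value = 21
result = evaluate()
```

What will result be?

Step 1: value is first set to 9, then reassigned to 21.
Step 2: evaluate() is called after the reassignment, so it looks up the current global value = 21.
Step 3: result = 21

The answer is 21.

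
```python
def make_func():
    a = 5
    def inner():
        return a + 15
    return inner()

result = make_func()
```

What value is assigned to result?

Step 1: make_func() defines a = 5.
Step 2: inner() reads a = 5 from enclosing scope, returns 5 + 15 = 20.
Step 3: result = 20

The answer is 20.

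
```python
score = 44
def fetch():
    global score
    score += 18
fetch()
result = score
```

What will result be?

Step 1: score = 44 globally.
Step 2: fetch() modifies global score: score += 18 = 62.
Step 3: result = 62

The answer is 62.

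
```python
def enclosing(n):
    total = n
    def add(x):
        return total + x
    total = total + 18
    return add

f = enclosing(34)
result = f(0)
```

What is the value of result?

Step 1: enclosing(34) sets total = 34, then total = 34 + 18 = 52.
Step 2: Closures capture by reference, so add sees total = 52.
Step 3: f(0) returns 52 + 0 = 52

The answer is 52.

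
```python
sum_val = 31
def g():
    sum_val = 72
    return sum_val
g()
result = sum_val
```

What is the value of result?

Step 1: Global sum_val = 31.
Step 2: g() creates local sum_val = 72 (shadow, not modification).
Step 3: After g() returns, global sum_val is unchanged. result = 31

The answer is 31.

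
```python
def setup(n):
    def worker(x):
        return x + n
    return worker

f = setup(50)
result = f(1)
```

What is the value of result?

Step 1: setup(50) creates a closure that captures n = 50.
Step 2: f(1) calls the closure with x = 1, returning 1 + 50 = 51.
Step 3: result = 51

The answer is 51.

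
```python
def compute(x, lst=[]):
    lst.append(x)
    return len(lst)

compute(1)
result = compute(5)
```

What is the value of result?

Step 1: Mutable default list persists between calls.
Step 2: First call: lst = [1], len = 1. Second call: lst = [1, 5], len = 2.
Step 3: result = 2

The answer is 2.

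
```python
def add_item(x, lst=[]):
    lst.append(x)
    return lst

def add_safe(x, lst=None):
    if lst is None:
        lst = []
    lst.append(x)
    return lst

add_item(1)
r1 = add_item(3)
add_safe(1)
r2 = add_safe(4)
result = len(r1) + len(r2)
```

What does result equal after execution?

Step 1: add_item shares mutable default: after 2 calls, lst = [1, 3], len = 2.
Step 2: add_safe creates fresh list each time: r2 = [4], len = 1.
Step 3: result = 2 + 1 = 3

The answer is 3.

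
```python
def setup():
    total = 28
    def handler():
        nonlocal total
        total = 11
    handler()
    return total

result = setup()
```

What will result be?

Step 1: setup() sets total = 28.
Step 2: handler() uses nonlocal to reassign total = 11.
Step 3: result = 11

The answer is 11.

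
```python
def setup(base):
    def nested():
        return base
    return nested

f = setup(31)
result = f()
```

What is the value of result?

Step 1: setup(31) creates closure capturing base = 31.
Step 2: f() returns the captured base = 31.
Step 3: result = 31

The answer is 31.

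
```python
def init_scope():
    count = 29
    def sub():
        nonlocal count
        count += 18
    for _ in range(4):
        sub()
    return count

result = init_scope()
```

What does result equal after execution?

Step 1: count = 29.
Step 2: sub() is called 4 times in a loop, each adding 18 via nonlocal.
Step 3: count = 29 + 18 * 4 = 101

The answer is 101.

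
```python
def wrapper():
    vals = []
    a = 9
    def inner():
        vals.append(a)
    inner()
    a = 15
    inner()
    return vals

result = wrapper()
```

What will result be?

Step 1: a = 9. inner() appends current a to vals.
Step 2: First inner(): appends 9. Then a = 15.
Step 3: Second inner(): appends 15 (closure sees updated a). result = [9, 15]

The answer is [9, 15].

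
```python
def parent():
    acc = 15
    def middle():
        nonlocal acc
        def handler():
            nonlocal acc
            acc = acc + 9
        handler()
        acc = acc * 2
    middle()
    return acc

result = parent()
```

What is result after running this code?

Step 1: acc = 15.
Step 2: handler() adds 9: acc = 15 + 9 = 24.
Step 3: middle() doubles: acc = 24 * 2 = 48.
Step 4: result = 48

The answer is 48.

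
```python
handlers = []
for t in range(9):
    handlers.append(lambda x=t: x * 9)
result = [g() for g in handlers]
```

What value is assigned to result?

Step 1: Default arg x=t captures t at each iteration.
Step 2: handlers[k] has x defaulting to k, returns k * 9.
Step 3: result = [0, 9, 18, 27, 36, 45, 54, 63, 72]

The answer is [0, 9, 18, 27, 36, 45, 54, 63, 72].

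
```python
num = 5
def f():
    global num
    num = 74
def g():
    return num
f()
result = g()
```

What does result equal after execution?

Step 1: num = 5.
Step 2: f() sets global num = 74.
Step 3: g() reads global num = 74. result = 74

The answer is 74.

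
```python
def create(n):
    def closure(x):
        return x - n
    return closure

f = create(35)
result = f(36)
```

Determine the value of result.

Step 1: create(35) creates a closure capturing n = 35.
Step 2: f(36) computes 36 - 35 = 1.
Step 3: result = 1

The answer is 1.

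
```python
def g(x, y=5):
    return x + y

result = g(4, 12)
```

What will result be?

Step 1: g(4, 12) overrides default y with 12.
Step 2: Returns 4 + 12 = 16.
Step 3: result = 16

The answer is 16.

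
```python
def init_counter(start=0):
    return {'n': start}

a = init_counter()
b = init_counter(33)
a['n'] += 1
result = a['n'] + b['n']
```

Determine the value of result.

Step 1: init_counter() returns a new dict each call (immutable default 0).
Step 2: a = {'n': 0}, b = {'n': 33}.
Step 3: a['n'] += 1 = 1. result = 1 + 33 = 34

The answer is 34.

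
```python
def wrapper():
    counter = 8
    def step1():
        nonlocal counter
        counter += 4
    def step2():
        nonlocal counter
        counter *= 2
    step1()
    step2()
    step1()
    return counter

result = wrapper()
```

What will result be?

Step 1: counter = 8.
Step 2: step1(): counter = 8 + 4 = 12.
Step 3: step2(): counter = 12 * 2 = 24.
Step 4: step1(): counter = 24 + 4 = 28. result = 28

The answer is 28.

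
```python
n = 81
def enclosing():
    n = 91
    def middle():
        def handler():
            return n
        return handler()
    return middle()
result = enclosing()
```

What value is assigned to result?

Step 1: enclosing() defines n = 91. middle() and handler() have no local n.
Step 2: handler() checks local (none), enclosing middle() (none), enclosing enclosing() and finds n = 91.
Step 3: result = 91

The answer is 91.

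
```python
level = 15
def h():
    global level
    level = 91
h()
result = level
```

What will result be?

Step 1: level = 15 globally.
Step 2: h() declares global level and sets it to 91.
Step 3: After h(), global level = 91. result = 91

The answer is 91.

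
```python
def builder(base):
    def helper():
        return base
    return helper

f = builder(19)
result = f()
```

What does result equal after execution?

Step 1: builder(19) creates closure capturing base = 19.
Step 2: f() returns the captured base = 19.
Step 3: result = 19

The answer is 19.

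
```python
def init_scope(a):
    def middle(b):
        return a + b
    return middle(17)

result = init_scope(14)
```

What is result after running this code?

Step 1: init_scope(14) passes a = 14.
Step 2: middle(17) has b = 17, reads a = 14 from enclosing.
Step 3: result = 14 + 17 = 31

The answer is 31.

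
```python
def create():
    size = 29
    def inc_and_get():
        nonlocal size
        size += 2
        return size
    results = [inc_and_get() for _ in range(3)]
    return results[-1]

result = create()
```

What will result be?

Step 1: size = 29.
Step 2: Three calls to inc_and_get(), each adding 2.
Step 3: Last value = 29 + 2 * 3 = 35

The answer is 35.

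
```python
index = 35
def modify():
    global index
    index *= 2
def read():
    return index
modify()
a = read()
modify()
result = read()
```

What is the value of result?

Step 1: index = 35.
Step 2: First modify(): index = 35 * 2 = 70.
Step 3: Second modify(): index = 70 * 2 = 140.
Step 4: read() returns 140

The answer is 140.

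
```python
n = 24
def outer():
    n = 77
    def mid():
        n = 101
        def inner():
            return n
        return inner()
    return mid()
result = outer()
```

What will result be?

Step 1: Three levels of shadowing: global 24, outer 77, mid 101.
Step 2: inner() finds n = 101 in enclosing mid() scope.
Step 3: result = 101

The answer is 101.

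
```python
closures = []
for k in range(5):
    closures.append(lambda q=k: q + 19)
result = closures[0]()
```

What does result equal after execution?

Step 1: Default argument q=k captures k's value at definition time.
Step 2: closures[0] was defined when k = 0, so q defaults to 0.
Step 3: result = 0 + 19 = 19 (default arg fixes the late binding issue)

The answer is 19.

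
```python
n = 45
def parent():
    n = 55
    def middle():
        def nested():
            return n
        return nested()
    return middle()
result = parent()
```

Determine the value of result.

Step 1: parent() defines n = 55. middle() and nested() have no local n.
Step 2: nested() checks local (none), enclosing middle() (none), enclosing parent() and finds n = 55.
Step 3: result = 55

The answer is 55.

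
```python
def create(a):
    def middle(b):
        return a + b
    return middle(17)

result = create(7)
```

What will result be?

Step 1: create(7) passes a = 7.
Step 2: middle(17) has b = 17, reads a = 7 from enclosing.
Step 3: result = 7 + 17 = 24

The answer is 24.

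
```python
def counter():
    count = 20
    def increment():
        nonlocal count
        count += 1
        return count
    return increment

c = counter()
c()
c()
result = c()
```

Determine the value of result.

Step 1: counter() creates closure with count = 20.
Step 2: Each c() call increments count via nonlocal. After 3 calls: 20 + 3 = 23.
Step 3: result = 23

The answer is 23.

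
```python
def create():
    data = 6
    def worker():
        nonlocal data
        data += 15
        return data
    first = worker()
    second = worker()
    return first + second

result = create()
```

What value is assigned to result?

Step 1: data starts at 6.
Step 2: First call: data = 6 + 15 = 21, returns 21.
Step 3: Second call: data = 21 + 15 = 36, returns 36.
Step 4: result = 21 + 36 = 57

The answer is 57.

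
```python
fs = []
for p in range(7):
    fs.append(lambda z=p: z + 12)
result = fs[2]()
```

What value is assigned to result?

Step 1: Default argument z=p captures p's value at definition time.
Step 2: fs[2] was defined when p = 2, so z defaults to 2.
Step 3: result = 2 + 12 = 14 (default arg fixes the late binding issue)

The answer is 14.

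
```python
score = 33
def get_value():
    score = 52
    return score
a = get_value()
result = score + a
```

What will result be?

Step 1: Global score = 33. get_value() returns local score = 52.
Step 2: a = 52. Global score still = 33.
Step 3: result = 33 + 52 = 85

The answer is 85.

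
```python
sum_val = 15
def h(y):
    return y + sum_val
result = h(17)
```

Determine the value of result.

Step 1: sum_val = 15 is defined globally.
Step 2: h(17) uses parameter y = 17 and looks up sum_val from global scope = 15.
Step 3: result = 17 + 15 = 32

The answer is 32.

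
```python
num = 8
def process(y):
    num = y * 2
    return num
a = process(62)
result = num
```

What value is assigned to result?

Step 1: Global num = 8.
Step 2: process(62) creates local num = 62 * 2 = 124.
Step 3: Global num unchanged because no global keyword. result = 8

The answer is 8.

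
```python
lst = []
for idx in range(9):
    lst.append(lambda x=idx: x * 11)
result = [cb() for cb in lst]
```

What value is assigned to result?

Step 1: Default arg x=idx captures idx at each iteration.
Step 2: lst[k] has x defaulting to k, returns k * 11.
Step 3: result = [0, 11, 22, 33, 44, 55, 66, 77, 88]

The answer is [0, 11, 22, 33, 44, 55, 66, 77, 88].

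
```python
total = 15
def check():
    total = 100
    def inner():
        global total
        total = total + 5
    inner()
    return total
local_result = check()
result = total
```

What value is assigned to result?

Step 1: Global total = 15. check() creates local total = 100.
Step 2: inner() declares global total and adds 5: global total = 15 + 5 = 20.
Step 3: check() returns its local total = 100 (unaffected by inner).
Step 4: result = global total = 20

The answer is 20.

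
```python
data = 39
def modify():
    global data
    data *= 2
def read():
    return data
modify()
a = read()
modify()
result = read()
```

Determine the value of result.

Step 1: data = 39.
Step 2: First modify(): data = 39 * 2 = 78.
Step 3: Second modify(): data = 78 * 2 = 156.
Step 4: read() returns 156

The answer is 156.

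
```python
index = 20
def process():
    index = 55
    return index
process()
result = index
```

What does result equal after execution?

Step 1: index = 20 globally.
Step 2: process() creates a LOCAL index = 55 (no global keyword!).
Step 3: The global index is unchanged. result = 20

The answer is 20.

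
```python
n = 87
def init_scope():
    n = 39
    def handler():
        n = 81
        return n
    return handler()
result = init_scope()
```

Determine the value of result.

Step 1: Three scopes define n: global (87), init_scope (39), handler (81).
Step 2: handler() has its own local n = 81, which shadows both enclosing and global.
Step 3: result = 81 (local wins in LEGB)

The answer is 81.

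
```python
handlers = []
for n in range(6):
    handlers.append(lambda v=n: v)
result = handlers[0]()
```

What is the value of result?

Step 1: Default argument v=n captures n's value at each iteration.
Step 2: handlers[0] captured v = 0 when n was 0.
Step 3: result = 0

The answer is 0.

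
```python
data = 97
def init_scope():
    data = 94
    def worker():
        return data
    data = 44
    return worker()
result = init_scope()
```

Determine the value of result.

Step 1: init_scope() sets data = 94, then later data = 44.
Step 2: worker() is called after data is reassigned to 44. Closures capture variables by reference, not by value.
Step 3: result = 44

The answer is 44.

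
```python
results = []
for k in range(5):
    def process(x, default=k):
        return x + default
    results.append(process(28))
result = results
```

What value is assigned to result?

Step 1: Default argument default=k is evaluated at function definition time.
Step 2: Each iteration creates process with default = current k value.
Step 3: process(28) returns 28 + default. results = [28, 29, 30, 31, 32]

The answer is [28, 29, 30, 31, 32].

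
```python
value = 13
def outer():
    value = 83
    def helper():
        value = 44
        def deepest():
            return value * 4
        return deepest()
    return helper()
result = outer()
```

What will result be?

Step 1: deepest() looks up value through LEGB: not local, finds value = 44 in enclosing helper().
Step 2: Returns 44 * 4 = 176.
Step 3: result = 176

The answer is 176.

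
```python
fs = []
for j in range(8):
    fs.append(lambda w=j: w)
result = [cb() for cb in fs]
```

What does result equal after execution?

Step 1: Default arg w=j captures j at each iteration.
Step 2: Each lambda has its own default: 0, 1, ..., 7.
Step 3: result = [0, 1, 2, 3, 4, 5, 6, 7]

The answer is [0, 1, 2, 3, 4, 5, 6, 7].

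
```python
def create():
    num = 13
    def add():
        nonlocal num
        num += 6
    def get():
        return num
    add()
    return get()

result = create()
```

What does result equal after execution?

Step 1: num = 13. add() modifies it via nonlocal, get() reads it.
Step 2: add() makes num = 13 + 6 = 19.
Step 3: get() returns 19. result = 19

The answer is 19.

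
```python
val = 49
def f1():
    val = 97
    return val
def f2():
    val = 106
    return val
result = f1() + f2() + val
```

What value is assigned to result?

Step 1: Each function shadows global val with its own local.
Step 2: f1() returns 97, f2() returns 106.
Step 3: Global val = 49 is unchanged. result = 97 + 106 + 49 = 252

The answer is 252.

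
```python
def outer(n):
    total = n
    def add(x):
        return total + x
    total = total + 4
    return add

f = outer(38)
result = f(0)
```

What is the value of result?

Step 1: outer(38) sets total = 38, then total = 38 + 4 = 42.
Step 2: Closures capture by reference, so add sees total = 42.
Step 3: f(0) returns 42 + 0 = 42

The answer is 42.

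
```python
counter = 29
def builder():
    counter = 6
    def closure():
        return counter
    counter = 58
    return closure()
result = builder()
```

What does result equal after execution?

Step 1: builder() sets counter = 6, then later counter = 58.
Step 2: closure() is called after counter is reassigned to 58. Closures capture variables by reference, not by value.
Step 3: result = 58

The answer is 58.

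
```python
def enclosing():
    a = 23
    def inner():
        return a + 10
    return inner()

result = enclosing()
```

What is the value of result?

Step 1: enclosing() defines a = 23.
Step 2: inner() reads a = 23 from enclosing scope, returns 23 + 10 = 33.
Step 3: result = 33

The answer is 33.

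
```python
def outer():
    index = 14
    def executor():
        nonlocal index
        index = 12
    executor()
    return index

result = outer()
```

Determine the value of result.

Step 1: outer() sets index = 14.
Step 2: executor() uses nonlocal to reassign index = 12.
Step 3: result = 12

The answer is 12.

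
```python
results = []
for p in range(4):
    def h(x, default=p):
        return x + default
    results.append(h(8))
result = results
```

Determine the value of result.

Step 1: Default argument default=p is evaluated at function definition time.
Step 2: Each iteration creates h with default = current p value.
Step 3: h(8) returns 8 + default. results = [8, 9, 10, 11]

The answer is [8, 9, 10, 11].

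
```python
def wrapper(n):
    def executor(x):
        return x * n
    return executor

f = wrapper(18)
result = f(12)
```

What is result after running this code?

Step 1: wrapper(18) creates a closure capturing n = 18.
Step 2: f(12) computes 12 * 18 = 216.
Step 3: result = 216

The answer is 216.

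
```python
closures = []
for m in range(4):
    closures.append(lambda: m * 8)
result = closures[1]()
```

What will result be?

Step 1: All lambdas reference the same variable m (late binding).
Step 2: After the loop, m = 3. Every lambda returns m * 8.
Step 3: closures[1]() = 3 * 8 = 24

The answer is 24.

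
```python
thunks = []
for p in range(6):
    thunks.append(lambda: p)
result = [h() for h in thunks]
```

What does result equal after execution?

Step 1: All 6 lambdas share the same variable p.
Step 2: After the loop, p = 5.
Step 3: Each call returns 5. result = [5, 5, 5, 5, 5, 5]

The answer is [5, 5, 5, 5, 5, 5].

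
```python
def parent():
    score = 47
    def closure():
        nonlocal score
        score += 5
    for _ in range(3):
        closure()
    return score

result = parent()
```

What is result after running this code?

Step 1: score = 47.
Step 2: closure() is called 3 times in a loop, each adding 5 via nonlocal.
Step 3: score = 47 + 5 * 3 = 62

The answer is 62.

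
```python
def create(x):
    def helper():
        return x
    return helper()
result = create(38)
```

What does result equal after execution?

Step 1: create(38) binds parameter x = 38.
Step 2: helper() looks up x in enclosing scope and finds the parameter x = 38.
Step 3: result = 38

The answer is 38.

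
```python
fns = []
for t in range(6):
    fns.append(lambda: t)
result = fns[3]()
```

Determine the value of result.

Step 1: The loop creates 6 lambdas, all referencing the same variable t.
Step 2: After the loop, t = 5 (final value).
Step 3: fns[3]() looks up t at call time and finds 5. This is the late binding gotcha. result = 5

The answer is 5.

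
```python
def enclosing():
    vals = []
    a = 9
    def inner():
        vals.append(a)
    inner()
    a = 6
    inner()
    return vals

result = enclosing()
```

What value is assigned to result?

Step 1: a = 9. inner() appends current a to vals.
Step 2: First inner(): appends 9. Then a = 6.
Step 3: Second inner(): appends 6 (closure sees updated a). result = [9, 6]

The answer is [9, 6].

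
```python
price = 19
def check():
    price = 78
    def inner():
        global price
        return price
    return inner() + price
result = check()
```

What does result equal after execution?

Step 1: Global price = 19. check() shadows with local price = 78.
Step 2: inner() uses global keyword, so inner() returns global price = 19.
Step 3: check() returns 19 + 78 = 97

The answer is 97.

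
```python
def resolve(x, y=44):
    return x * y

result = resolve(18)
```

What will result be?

Step 1: resolve(18) uses default y = 44.
Step 2: Returns 18 * 44 = 792.
Step 3: result = 792

The answer is 792.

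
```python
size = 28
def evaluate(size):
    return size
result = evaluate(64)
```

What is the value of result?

Step 1: Global size = 28.
Step 2: evaluate(64) takes parameter size = 64, which shadows the global.
Step 3: result = 64

The answer is 64.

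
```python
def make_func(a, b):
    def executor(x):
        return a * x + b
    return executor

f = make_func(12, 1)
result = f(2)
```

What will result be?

Step 1: make_func(12, 1) captures a = 12, b = 1.
Step 2: f(2) computes 12 * 2 + 1 = 25.
Step 3: result = 25

The answer is 25.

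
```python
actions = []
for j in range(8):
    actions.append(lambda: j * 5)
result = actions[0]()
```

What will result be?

Step 1: All lambdas reference the same variable j (late binding).
Step 2: After the loop, j = 7. Every lambda returns j * 5.
Step 3: actions[0]() = 7 * 5 = 35

The answer is 35.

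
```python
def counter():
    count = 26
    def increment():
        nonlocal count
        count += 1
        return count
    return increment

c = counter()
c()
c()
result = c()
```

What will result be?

Step 1: counter() creates closure with count = 26.
Step 2: Each c() call increments count via nonlocal. After 3 calls: 26 + 3 = 29.
Step 3: result = 29

The answer is 29.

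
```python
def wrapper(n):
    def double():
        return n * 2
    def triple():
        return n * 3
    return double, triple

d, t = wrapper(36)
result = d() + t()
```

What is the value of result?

Step 1: Both closures capture the same n = 36.
Step 2: d() = 36 * 2 = 72, t() = 36 * 3 = 108.
Step 3: result = 72 + 108 = 180

The answer is 180.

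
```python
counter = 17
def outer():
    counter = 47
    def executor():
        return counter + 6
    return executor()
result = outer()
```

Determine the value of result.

Step 1: outer() shadows global counter with counter = 47.
Step 2: executor() finds counter = 47 in enclosing scope, computes 47 + 6 = 53.
Step 3: result = 53

The answer is 53.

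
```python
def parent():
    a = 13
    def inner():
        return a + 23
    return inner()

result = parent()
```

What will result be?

Step 1: parent() defines a = 13.
Step 2: inner() reads a = 13 from enclosing scope, returns 13 + 23 = 36.
Step 3: result = 36

The answer is 36.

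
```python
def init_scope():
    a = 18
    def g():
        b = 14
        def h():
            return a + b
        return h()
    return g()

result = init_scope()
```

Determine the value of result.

Step 1: init_scope() defines a = 18. g() defines b = 14.
Step 2: h() accesses both from enclosing scopes: a = 18, b = 14.
Step 3: result = 18 + 14 = 32

The answer is 32.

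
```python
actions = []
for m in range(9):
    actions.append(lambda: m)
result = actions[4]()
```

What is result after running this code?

Step 1: The loop creates 9 lambdas, all referencing the same variable m.
Step 2: After the loop, m = 8 (final value).
Step 3: actions[4]() looks up m at call time and finds 8. This is the late binding gotcha. result = 8

The answer is 8.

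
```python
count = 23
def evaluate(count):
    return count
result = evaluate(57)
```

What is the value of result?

Step 1: Global count = 23.
Step 2: evaluate(57) takes parameter count = 57, which shadows the global.
Step 3: result = 57

The answer is 57.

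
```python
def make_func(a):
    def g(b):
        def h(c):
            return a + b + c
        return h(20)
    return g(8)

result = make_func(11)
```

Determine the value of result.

Step 1: a = 11, b = 8, c = 20 across three nested scopes.
Step 2: h() accesses all three via LEGB rule.
Step 3: result = 11 + 8 + 20 = 39

The answer is 39.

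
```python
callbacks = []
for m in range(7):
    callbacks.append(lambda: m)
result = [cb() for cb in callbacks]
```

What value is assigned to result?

Step 1: All 7 lambdas share the same variable m.
Step 2: After the loop, m = 6.
Step 3: Each call returns 6. result = [6, 6, 6, 6, 6, 6, 6]

The answer is [6, 6, 6, 6, 6, 6, 6].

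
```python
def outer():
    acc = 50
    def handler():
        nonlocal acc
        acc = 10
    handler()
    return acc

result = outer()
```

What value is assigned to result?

Step 1: outer() sets acc = 50.
Step 2: handler() uses nonlocal to reassign acc = 10.
Step 3: result = 10

The answer is 10.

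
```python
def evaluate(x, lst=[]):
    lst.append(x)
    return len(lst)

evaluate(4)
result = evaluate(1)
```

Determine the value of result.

Step 1: Mutable default list persists between calls.
Step 2: First call: lst = [4], len = 1. Second call: lst = [4, 1], len = 2.
Step 3: result = 2

The answer is 2.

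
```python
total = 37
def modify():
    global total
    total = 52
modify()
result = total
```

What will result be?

Step 1: total = 37 globally.
Step 2: modify() declares global total and sets it to 52.
Step 3: After modify(), global total = 52. result = 52

The answer is 52.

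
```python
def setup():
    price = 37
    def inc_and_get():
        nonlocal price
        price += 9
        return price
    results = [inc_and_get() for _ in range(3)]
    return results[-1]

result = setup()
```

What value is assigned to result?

Step 1: price = 37.
Step 2: Three calls to inc_and_get(), each adding 9.
Step 3: Last value = 37 + 9 * 3 = 64

The answer is 64.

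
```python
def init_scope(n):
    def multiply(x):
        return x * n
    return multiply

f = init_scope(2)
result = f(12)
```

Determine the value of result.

Step 1: init_scope(2) returns multiply closure with n = 2.
Step 2: f(12) computes 12 * 2 = 24.
Step 3: result = 24

The answer is 24.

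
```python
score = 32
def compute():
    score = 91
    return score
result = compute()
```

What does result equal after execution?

Step 1: Global score = 32.
Step 2: compute() creates local score = 91, shadowing the global.
Step 3: Returns local score = 91. result = 91

The answer is 91.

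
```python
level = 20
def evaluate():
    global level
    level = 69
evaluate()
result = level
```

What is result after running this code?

Step 1: level = 20 globally.
Step 2: evaluate() declares global level and sets it to 69.
Step 3: After evaluate(), global level = 69. result = 69

The answer is 69.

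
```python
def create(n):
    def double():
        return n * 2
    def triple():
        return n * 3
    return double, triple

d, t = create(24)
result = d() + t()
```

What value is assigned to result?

Step 1: Both closures capture the same n = 24.
Step 2: d() = 24 * 2 = 48, t() = 24 * 3 = 72.
Step 3: result = 48 + 72 = 120

The answer is 120.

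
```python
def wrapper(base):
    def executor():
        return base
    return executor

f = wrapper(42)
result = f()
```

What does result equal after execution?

Step 1: wrapper(42) creates closure capturing base = 42.
Step 2: f() returns the captured base = 42.
Step 3: result = 42

The answer is 42.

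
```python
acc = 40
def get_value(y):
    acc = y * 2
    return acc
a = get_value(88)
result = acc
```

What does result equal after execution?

Step 1: Global acc = 40.
Step 2: get_value(88) creates local acc = 88 * 2 = 176.
Step 3: Global acc unchanged because no global keyword. result = 40

The answer is 40.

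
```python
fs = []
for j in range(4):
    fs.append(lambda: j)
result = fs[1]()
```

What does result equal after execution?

Step 1: The loop creates 4 lambdas, all referencing the same variable j.
Step 2: After the loop, j = 3 (final value).
Step 3: fs[1]() looks up j at call time and finds 3. This is the late binding gotcha. result = 3

The answer is 3.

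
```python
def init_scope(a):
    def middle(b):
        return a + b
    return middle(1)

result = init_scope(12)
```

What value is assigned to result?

Step 1: init_scope(12) passes a = 12.
Step 2: middle(1) has b = 1, reads a = 12 from enclosing.
Step 3: result = 12 + 1 = 13

The answer is 13.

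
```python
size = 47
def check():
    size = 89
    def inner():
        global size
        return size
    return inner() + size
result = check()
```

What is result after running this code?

Step 1: Global size = 47. check() shadows with local size = 89.
Step 2: inner() uses global keyword, so inner() returns global size = 47.
Step 3: check() returns 47 + 89 = 136

The answer is 136.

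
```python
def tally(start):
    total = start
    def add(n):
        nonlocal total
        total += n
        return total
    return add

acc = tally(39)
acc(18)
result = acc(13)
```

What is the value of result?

Step 1: tally(39) creates closure with total = 39.
Step 2: First acc(18): total = 39 + 18 = 57.
Step 3: Second acc(13): total = 57 + 13 = 70. result = 70

The answer is 70.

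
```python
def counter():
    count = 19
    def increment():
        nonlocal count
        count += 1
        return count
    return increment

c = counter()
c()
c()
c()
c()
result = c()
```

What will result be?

Step 1: counter() creates closure with count = 19.
Step 2: Each c() call increments count via nonlocal. After 5 calls: 19 + 5 = 24.
Step 3: result = 24

The answer is 24.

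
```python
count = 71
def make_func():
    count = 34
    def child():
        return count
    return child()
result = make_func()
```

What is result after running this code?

Step 1: count = 71 globally, but make_func() defines count = 34 locally.
Step 2: child() looks up count. Not in local scope, so checks enclosing scope (make_func) and finds count = 34.
Step 3: result = 34

The answer is 34.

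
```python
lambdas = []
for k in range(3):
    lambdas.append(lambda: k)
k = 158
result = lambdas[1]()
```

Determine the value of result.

Step 1: Lambdas capture the variable k by reference, not by value.
Step 2: After the loop, k is reassigned to 158.
Step 3: lambdas[1]() looks up the current k = 158. result = 158

The answer is 158.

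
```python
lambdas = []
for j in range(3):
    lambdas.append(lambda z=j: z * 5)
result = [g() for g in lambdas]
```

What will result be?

Step 1: Default arg z=j captures j at each iteration.
Step 2: lambdas[k] has z defaulting to k, returns k * 5.
Step 3: result = [0, 5, 10]

The answer is [0, 5, 10].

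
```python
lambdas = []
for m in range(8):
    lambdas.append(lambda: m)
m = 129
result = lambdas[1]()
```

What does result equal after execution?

Step 1: Lambdas capture the variable m by reference, not by value.
Step 2: After the loop, m is reassigned to 129.
Step 3: lambdas[1]() looks up the current m = 129. result = 129

The answer is 129.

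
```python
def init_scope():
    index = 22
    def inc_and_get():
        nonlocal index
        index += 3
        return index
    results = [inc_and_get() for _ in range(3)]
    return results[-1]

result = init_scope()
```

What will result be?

Step 1: index = 22.
Step 2: Three calls to inc_and_get(), each adding 3.
Step 3: Last value = 22 + 3 * 3 = 31

The answer is 31.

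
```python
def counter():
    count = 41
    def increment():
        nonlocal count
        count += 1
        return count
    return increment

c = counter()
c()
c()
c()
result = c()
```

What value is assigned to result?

Step 1: counter() creates closure with count = 41.
Step 2: Each c() call increments count via nonlocal. After 4 calls: 41 + 4 = 45.
Step 3: result = 45

The answer is 45.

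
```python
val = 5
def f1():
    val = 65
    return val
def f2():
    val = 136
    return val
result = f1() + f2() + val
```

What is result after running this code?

Step 1: Each function shadows global val with its own local.
Step 2: f1() returns 65, f2() returns 136.
Step 3: Global val = 5 is unchanged. result = 65 + 136 + 5 = 206

The answer is 206.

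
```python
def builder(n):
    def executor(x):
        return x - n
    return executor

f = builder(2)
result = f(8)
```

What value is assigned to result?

Step 1: builder(2) creates a closure capturing n = 2.
Step 2: f(8) computes 8 - 2 = 6.
Step 3: result = 6

The answer is 6.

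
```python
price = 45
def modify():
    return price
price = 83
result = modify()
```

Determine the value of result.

Step 1: price is first set to 45, then reassigned to 83.
Step 2: modify() is called after the reassignment, so it looks up the current global price = 83.
Step 3: result = 83

The answer is 83.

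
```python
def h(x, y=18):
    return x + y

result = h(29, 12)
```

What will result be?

Step 1: h(29, 12) overrides default y with 12.
Step 2: Returns 29 + 12 = 41.
Step 3: result = 41

The answer is 41.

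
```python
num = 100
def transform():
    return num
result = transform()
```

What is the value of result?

Step 1: num = 100 is defined in the global scope.
Step 2: transform() looks up num. No local num exists, so Python checks the global scope via LEGB rule and finds num = 100.
Step 3: result = 100

The answer is 100.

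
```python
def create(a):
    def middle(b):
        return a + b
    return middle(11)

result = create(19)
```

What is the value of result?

Step 1: create(19) passes a = 19.
Step 2: middle(11) has b = 11, reads a = 19 from enclosing.
Step 3: result = 19 + 11 = 30

The answer is 30.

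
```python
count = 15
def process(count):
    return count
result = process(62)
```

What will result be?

Step 1: Global count = 15.
Step 2: process(62) takes parameter count = 62, which shadows the global.
Step 3: result = 62

The answer is 62.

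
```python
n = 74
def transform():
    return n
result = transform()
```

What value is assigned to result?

Step 1: n = 74 is defined in the global scope.
Step 2: transform() looks up n. No local n exists, so Python checks the global scope via LEGB rule and finds n = 74.
Step 3: result = 74

The answer is 74.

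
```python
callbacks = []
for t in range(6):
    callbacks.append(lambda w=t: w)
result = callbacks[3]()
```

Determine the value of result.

Step 1: Default argument w=t captures t's value at each iteration.
Step 2: callbacks[3] captured w = 3 when t was 3.
Step 3: result = 3

The answer is 3.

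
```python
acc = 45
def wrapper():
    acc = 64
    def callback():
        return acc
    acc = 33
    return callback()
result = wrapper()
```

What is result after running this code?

Step 1: wrapper() sets acc = 64, then later acc = 33.
Step 2: callback() is called after acc is reassigned to 33. Closures capture variables by reference, not by value.
Step 3: result = 33

The answer is 33.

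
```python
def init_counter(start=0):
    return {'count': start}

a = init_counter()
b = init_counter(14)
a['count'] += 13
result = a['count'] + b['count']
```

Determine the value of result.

Step 1: init_counter() returns a new dict each call (immutable default 0).
Step 2: a = {'count': 0}, b = {'count': 14}.
Step 3: a['count'] += 13 = 13. result = 13 + 14 = 27

The answer is 27.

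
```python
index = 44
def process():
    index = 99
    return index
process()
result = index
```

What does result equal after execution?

Step 1: index = 44 globally.
Step 2: process() creates a LOCAL index = 99 (no global keyword!).
Step 3: The global index is unchanged. result = 44

The answer is 44.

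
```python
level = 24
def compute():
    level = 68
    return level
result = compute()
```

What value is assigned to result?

Step 1: Global level = 24.
Step 2: compute() creates local level = 68, shadowing the global.
Step 3: Returns local level = 68. result = 68

The answer is 68.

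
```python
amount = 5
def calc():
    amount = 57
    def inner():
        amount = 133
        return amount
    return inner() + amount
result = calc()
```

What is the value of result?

Step 1: calc() has local amount = 57. inner() has local amount = 133.
Step 2: inner() returns its local amount = 133.
Step 3: calc() returns 133 + its own amount (57) = 190

The answer is 190.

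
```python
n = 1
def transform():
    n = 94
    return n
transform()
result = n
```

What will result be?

Step 1: n = 1 globally.
Step 2: transform() creates a LOCAL n = 94 (no global keyword!).
Step 3: The global n is unchanged. result = 1

The answer is 1.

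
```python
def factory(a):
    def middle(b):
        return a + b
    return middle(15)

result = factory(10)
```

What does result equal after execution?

Step 1: factory(10) passes a = 10.
Step 2: middle(15) has b = 15, reads a = 10 from enclosing.
Step 3: result = 10 + 15 = 25

The answer is 25.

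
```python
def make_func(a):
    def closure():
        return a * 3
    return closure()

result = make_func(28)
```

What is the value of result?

Step 1: make_func(28) binds parameter a = 28.
Step 2: closure() accesses a = 28 from enclosing scope.
Step 3: result = 28 * 3 = 84

The answer is 84.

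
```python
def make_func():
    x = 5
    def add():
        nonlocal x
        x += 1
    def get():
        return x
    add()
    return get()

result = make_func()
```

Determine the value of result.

Step 1: x = 5. add() modifies it via nonlocal, get() reads it.
Step 2: add() makes x = 5 + 1 = 6.
Step 3: get() returns 6. result = 6

The answer is 6.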